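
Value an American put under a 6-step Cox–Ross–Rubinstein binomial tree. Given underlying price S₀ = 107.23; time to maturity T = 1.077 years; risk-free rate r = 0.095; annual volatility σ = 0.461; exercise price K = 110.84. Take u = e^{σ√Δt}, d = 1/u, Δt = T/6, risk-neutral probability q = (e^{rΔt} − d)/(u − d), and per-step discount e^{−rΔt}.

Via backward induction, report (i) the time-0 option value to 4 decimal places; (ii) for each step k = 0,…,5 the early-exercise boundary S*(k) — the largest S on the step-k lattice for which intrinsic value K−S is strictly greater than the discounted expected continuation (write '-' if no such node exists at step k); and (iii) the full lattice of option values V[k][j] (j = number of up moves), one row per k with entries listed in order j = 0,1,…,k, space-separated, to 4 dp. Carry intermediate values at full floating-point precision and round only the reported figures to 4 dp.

price = 17.7286
boundary = - - 72.5552 59.6822 72.5552 88.2049
tree:
17.7286
26.5453 9.3525
38.2848 15.4945 3.4132
51.1578 24.8970 6.4431 0.4415
61.7468 38.2848 12.1079 0.8895 0.0000
70.4571 51.1578 22.6351 1.7920 0.0000 0.0000
77.6220 61.7468 38.2848 3.6100 0.0000 0.0000 0.0000

Δt=0.17950  u=1.21569  d=0.82258  q=0.49508  discount=0.98309
step 6 (expiry): payoffs max(K−S,0) = 77.6220 61.7468 38.2848 3.6100 0.0000 0.0000 0.0000
step 5: (k=5,j=0): S=40.3829, (K−S)⁺=70.4571, hold=68.5830 ⇒ V=70.4571 exercise | (k=5,j=1): S=59.6822, (K−S)⁺=51.1578, hold=49.2837 ⇒ V=51.1578 exercise | (k=5,j=2): S=88.2049, (K−S)⁺=22.6351, hold=20.7611 ⇒ V=22.6351 exercise | (k=5,j=3): S=130.3587, (K−S)⁺=0.0000, hold=1.7920 ⇒ V=1.7920 continue | (k=5,j=4): S=192.6582, (K−S)⁺=0.0000, hold=0.0000 ⇒ V=0.0000 continue | (k=5,j=5): S=284.7312, (K−S)⁺=0.0000, hold=0.0000 ⇒ V=0.0000 continue  boundary S*=88.2049
step 4: (k=4,j=0): S=49.0932, (K−S)⁺=61.7468, hold=59.8727 ⇒ V=61.7468 exercise | (k=4,j=1): S=72.5552, (K−S)⁺=38.2848, hold=36.4107 ⇒ V=38.2848 exercise | (k=4,j=2): S=107.2300, (K−S)⁺=3.6100, hold=12.1079 ⇒ V=12.1079 continue | (k=4,j=3): S=158.4761, (K−S)⁺=0.0000, hold=0.8895 ⇒ V=0.8895 continue | (k=4,j=4): S=234.2132, (K−S)⁺=0.0000, hold=0.0000 ⇒ V=0.0000 continue  boundary S*=72.5552
step 3: (k=3,j=0): S=59.6822, (K−S)⁺=51.1578, hold=49.2837 ⇒ V=51.1578 exercise | (k=3,j=1): S=88.2049, (K−S)⁺=22.6351, hold=24.8970 ⇒ V=24.8970 continue | (k=3,j=2): S=130.3587, (K−S)⁺=0.0000, hold=6.4431 ⇒ V=6.4431 continue | (k=3,j=3): S=192.6582, (K−S)⁺=0.0000, hold=0.4415 ⇒ V=0.4415 continue  boundary S*=59.6822
step 2: (k=2,j=0): S=72.5552, (K−S)⁺=38.2848, hold=37.5116 ⇒ V=38.2848 exercise | (k=2,j=1): S=107.2300, (K−S)⁺=3.6100, hold=15.4945 ⇒ V=15.4945 continue | (k=2,j=2): S=158.4761, (K−S)⁺=0.0000, hold=3.4132 ⇒ V=3.4132 continue  boundary S*=72.5552
step 1: (k=1,j=0): S=88.2049, (K−S)⁺=22.6351, hold=26.5453 ⇒ V=26.5453 continue | (k=1,j=1): S=130.3587, (K−S)⁺=0.0000, hold=9.3525 ⇒ V=9.3525 continue  boundary S*=-
step 0: (k=0,j=0): S=107.2300, (K−S)⁺=3.6100, hold=17.7286 ⇒ V=17.7286 continue  boundary S*=-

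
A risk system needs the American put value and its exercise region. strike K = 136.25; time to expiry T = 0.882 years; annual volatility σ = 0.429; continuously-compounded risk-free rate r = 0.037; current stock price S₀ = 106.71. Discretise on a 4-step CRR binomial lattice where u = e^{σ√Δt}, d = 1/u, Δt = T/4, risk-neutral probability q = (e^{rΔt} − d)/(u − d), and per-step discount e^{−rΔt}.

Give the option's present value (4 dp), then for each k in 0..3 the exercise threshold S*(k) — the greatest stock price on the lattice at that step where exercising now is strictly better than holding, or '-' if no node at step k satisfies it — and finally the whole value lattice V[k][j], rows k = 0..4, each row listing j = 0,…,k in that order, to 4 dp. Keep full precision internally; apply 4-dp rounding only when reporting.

price = 35.8928
boundary = - - 71.3231 87.2404
tree:
35.8928
49.5170 21.1551
64.9269 33.0032 8.1634
77.9400 49.0096 15.5289 0.0000
88.5789 64.9269 29.5400 0.0000 0.0000

Δt=0.22050, u=1.22317, d=0.81755, q=0.47000, disc=e^(-rΔt)=0.99187
k=4 terminal: V=max(K-S,0) → 88.5789 64.9269 29.5400 0.0000 0.0000
k=3: j=0 S=58.3100 intr=77.9400 cont=76.8330 V=77.9400[EX]; j=1 S=87.2404 intr=49.0096 cont=47.9025 V=49.0096[EX]; j=2 S=130.5247 intr=5.7253 cont=15.5289 V=15.5289[hold]; j=3 S=195.2844 intr=0.0000 cont=0.0000 V=0.0000[hold]  S*(3)=87.2404
k=2: j=0 S=71.3231 intr=64.9269 cont=63.8198 V=64.9269[EX]; j=1 S=106.7100 intr=29.5400 cont=33.0032 V=33.0032[hold]; j=2 S=159.6541 intr=0.0000 cont=8.1634 V=8.1634[hold]  S*(2)=71.3231
k=1: j=0 S=87.2404 intr=49.0096 cont=49.5170 V=49.5170[hold]; j=1 S=130.5247 intr=5.7253 cont=21.1551 V=21.1551[hold]  S*(1)=-
k=0: j=0 S=106.7100 intr=29.5400 cont=35.8928 V=35.8928[hold]  S*(0)=-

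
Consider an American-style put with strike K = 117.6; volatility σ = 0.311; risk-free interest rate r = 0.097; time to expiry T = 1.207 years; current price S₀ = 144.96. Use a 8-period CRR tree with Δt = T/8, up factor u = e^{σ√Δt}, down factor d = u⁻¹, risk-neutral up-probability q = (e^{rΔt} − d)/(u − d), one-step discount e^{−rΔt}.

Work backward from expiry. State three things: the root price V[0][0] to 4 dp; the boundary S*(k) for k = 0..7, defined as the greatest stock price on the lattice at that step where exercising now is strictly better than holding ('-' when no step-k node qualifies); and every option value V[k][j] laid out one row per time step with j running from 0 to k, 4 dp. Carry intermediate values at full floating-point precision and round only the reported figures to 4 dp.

price = 4.2767
boundary = - - - - 89.4121 79.2379 89.4121 100.8926
tree:
4.2767
7.1595 1.8464
11.6834 3.3579 0.5611
18.4886 5.9904 1.1234 0.0794
28.1879 10.4253 2.2350 0.1717 0.0000
38.3621 17.5520 4.4130 0.3712 0.0000 0.0000
47.3785 28.1879 8.6345 0.8027 0.0000 0.0000 0.0000
55.3690 38.3621 16.7074 1.7356 0.0000 0.0000 0.0000 0.0000
62.4502 47.3785 28.1879 3.7529 0.0000 0.0000 0.0000 0.0000 0.0000

params: Δt=0.15088 u=1.12840 d=0.88621 q=0.53071 e^(-rΔt)=0.98547
t_8 payoffs: 62.4502 47.3785 28.1879 3.7529 0.0000 0.0000 0.0000 0.0000 0.0000
t_7: node(7,0) S=62.2310 payoff=55.3690 vs cont=53.6604 → 55.3690 [stop]  node(7,1) S=79.2379 payoff=38.3621 vs cont=36.6536 → 38.3621 [stop]  node(7,2) S=100.8926 payoff=16.7074 vs cont=14.9989 → 16.7074 [stop]  node(7,3) S=128.4651 payoff=0.0000 vs cont=1.7356 → 1.7356 [wait]  node(7,4) S=163.5728 payoff=0.0000 vs cont=0.0000 → 0.0000 [wait]  node(7,5) S=208.2751 payoff=0.0000 vs cont=0.0000 → 0.0000 [wait]  node(7,6) S=265.1938 payoff=0.0000 vs cont=0.0000 → 0.0000 [wait]  node(7,7) S=337.6676 payoff=0.0000 vs cont=0.0000 → 0.0000 [wait]  ⇒ S*(7)=100.8926
t_6: node(6,0) S=70.2215 payoff=47.3785 vs cont=45.6700 → 47.3785 [stop]  node(6,1) S=89.4121 payoff=28.1879 vs cont=26.4794 → 28.1879 [stop]  node(6,2) S=113.8471 payoff=3.7529 vs cont=8.6345 → 8.6345 [wait]  node(6,3) S=144.9600 payoff=0.0000 vs cont=0.8027 → 0.8027 [wait]  node(6,4) S=184.5756 payoff=0.0000 vs cont=0.0000 → 0.0000 [wait]  node(6,5) S=235.0175 payoff=0.0000 vs cont=0.0000 → 0.0000 [wait]  node(6,6) S=299.2446 payoff=0.0000 vs cont=0.0000 → 0.0000 [wait]  ⇒ S*(6)=89.4121
t_5: node(5,0) S=79.2379 payoff=38.3621 vs cont=36.6536 → 38.3621 [stop]  node(5,1) S=100.8926 payoff=16.7074 vs cont=17.5520 → 17.5520 [wait]  node(5,2) S=128.4651 payoff=0.0000 vs cont=4.4130 → 4.4130 [wait]  node(5,3) S=163.5728 payoff=0.0000 vs cont=0.3712 → 0.3712 [wait]  node(5,4) S=208.2751 payoff=0.0000 vs cont=0.0000 → 0.0000 [wait]  node(5,5) S=265.1938 payoff=0.0000 vs cont=0.0000 → 0.0000 [wait]  ⇒ S*(5)=79.2379
t_4: node(4,0) S=89.4121 payoff=28.1879 vs cont=26.9211 → 28.1879 [stop]  node(4,1) S=113.8471 payoff=3.7529 vs cont=10.4253 → 10.4253 [wait]  node(4,2) S=144.9600 payoff=0.0000 vs cont=2.2350 → 2.2350 [wait]  node(4,3) S=184.5756 payoff=0.0000 vs cont=0.1717 → 0.1717 [wait]  node(4,4) S=235.0175 payoff=0.0000 vs cont=0.0000 → 0.0000 [wait]  ⇒ S*(4)=89.4121
t_3: node(3,0) S=100.8926 payoff=16.7074 vs cont=18.4886 → 18.4886 [wait]  node(3,1) S=128.4651 payoff=0.0000 vs cont=5.9904 → 5.9904 [wait]  node(3,2) S=163.5728 payoff=0.0000 vs cont=1.1234 → 1.1234 [wait]  node(3,3) S=208.2751 payoff=0.0000 vs cont=0.0794 → 0.0794 [wait]  ⇒ S*(3)=-
t_2: node(2,0) S=113.8471 payoff=3.7529 vs cont=11.6834 → 11.6834 [wait]  node(2,1) S=144.9600 payoff=0.0000 vs cont=3.3579 → 3.3579 [wait]  node(2,2) S=184.5756 payoff=0.0000 vs cont=0.5611 → 0.5611 [wait]  ⇒ S*(2)=-
t_1: node(1,0) S=128.4651 payoff=0.0000 vs cont=7.1595 → 7.1595 [wait]  node(1,1) S=163.5728 payoff=0.0000 vs cont=1.8464 → 1.8464 [wait]  ⇒ S*(1)=-
t_0: node(0,0) S=144.9600 payoff=0.0000 vs cont=4.2767 → 4.2767 [wait]  ⇒ S*(0)=-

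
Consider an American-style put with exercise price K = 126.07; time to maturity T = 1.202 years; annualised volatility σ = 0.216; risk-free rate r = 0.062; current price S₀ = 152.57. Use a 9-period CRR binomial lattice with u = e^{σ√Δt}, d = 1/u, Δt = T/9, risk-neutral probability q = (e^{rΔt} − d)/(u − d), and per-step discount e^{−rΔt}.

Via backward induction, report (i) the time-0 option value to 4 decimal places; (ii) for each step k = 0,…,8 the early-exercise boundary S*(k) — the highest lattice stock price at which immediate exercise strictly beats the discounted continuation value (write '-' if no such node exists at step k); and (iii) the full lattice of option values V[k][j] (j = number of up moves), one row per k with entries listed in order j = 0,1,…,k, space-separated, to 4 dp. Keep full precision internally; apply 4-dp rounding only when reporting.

price = 2.3764
boundary = - - - - - 102.8154 95.0114 102.8154 111.2603
tree:
2.3764
3.9628 1.0228
6.4573 1.8381 0.3241
10.2397 3.2425 0.6357 0.0561
15.7249 5.5913 1.2343 0.1210 0.0000
23.2546 9.3699 2.3663 0.2612 0.0000 0.0000
31.0586 15.1326 4.4647 0.5638 0.0000 0.0000 0.0000
38.2702 23.2546 8.2492 1.2171 0.0000 0.0000 0.0000 0.0000
44.9344 31.0586 14.8097 2.6272 0.0000 0.0000 0.0000 0.0000 0.0000
51.0928 38.2702 23.2546 5.6711 0.0000 0.0000 0.0000 0.0000 0.0000 0.0000

Δt=0.13356, u=1.08214, d=0.92410, q=0.53289, disc=e^(-rΔt)=0.99175
k=9 terminal: V=max(K-S,0) → 51.0928 38.2702 23.2546 5.6711 0.0000 0.0000 0.0000 0.0000 0.0000 0.0000
k=8: j=0 S=81.1356 intr=44.9344 cont=43.8948 V=44.9344[EX]; j=1 S=95.0114 intr=31.0586 cont=30.0190 V=31.0586[EX]; j=2 S=111.2603 intr=14.8097 cont=13.7701 V=14.8097[EX]; j=3 S=130.2881 intr=0.0000 cont=2.6272 V=2.6272[hold]; j=4 S=152.5700 intr=0.0000 cont=0.0000 V=0.0000[hold]; j=5 S=178.6626 intr=0.0000 cont=0.0000 V=0.0000[hold]; j=6 S=209.2175 intr=0.0000 cont=0.0000 V=0.0000[hold]; j=7 S=244.9980 intr=0.0000 cont=0.0000 V=0.0000[hold]; j=8 S=286.8976 intr=0.0000 cont=0.0000 V=0.0000[hold]  S*(8)=111.2603
k=7: j=0 S=87.7998 intr=38.2702 cont=37.2306 V=38.2702[EX]; j=1 S=102.8154 intr=23.2546 cont=22.2150 V=23.2546[EX]; j=2 S=120.3989 intr=5.6711 cont=8.2492 V=8.2492[hold]; j=3 S=140.9895 intr=0.0000 cont=1.2171 V=1.2171[hold]; j=4 S=165.1016 intr=0.0000 cont=0.0000 V=0.0000[hold]; j=5 S=193.3374 intr=0.0000 cont=0.0000 V=0.0000[hold]; j=6 S=226.4020 intr=0.0000 cont=0.0000 V=0.0000[hold]; j=7 S=265.1214 intr=0.0000 cont=0.0000 V=0.0000[hold]  S*(7)=102.8154
k=6: j=0 S=95.0114 intr=31.0586 cont=30.0190 V=31.0586[EX]; j=1 S=111.2603 intr=14.8097 cont=15.1326 V=15.1326[hold]; j=2 S=130.2881 intr=0.0000 cont=4.4647 V=4.4647[hold]; j=3 S=152.5700 intr=0.0000 cont=0.5638 V=0.5638[hold]; j=4 S=178.6626 intr=0.0000 cont=0.0000 V=0.0000[hold]; j=5 S=209.2175 intr=0.0000 cont=0.0000 V=0.0000[hold]; j=6 S=244.9980 intr=0.0000 cont=0.0000 V=0.0000[hold]  S*(6)=95.0114
k=5: j=0 S=102.8154 intr=23.2546 cont=22.3857 V=23.2546[EX]; j=1 S=120.3989 intr=5.6711 cont=9.3699 V=9.3699[hold]; j=2 S=140.9895 intr=0.0000 cont=2.3663 V=2.3663[hold]; j=3 S=165.1016 intr=0.0000 cont=0.2612 V=0.2612[hold]; j=4 S=193.3374 intr=0.0000 cont=0.0000 V=0.0000[hold]; j=5 S=226.4020 intr=0.0000 cont=0.0000 V=0.0000[hold]  S*(5)=102.8154
k=4: j=0 S=111.2603 intr=14.8097 cont=15.7249 V=15.7249[hold]; j=1 S=130.2881 intr=0.0000 cont=5.5913 V=5.5913[hold]; j=2 S=152.5700 intr=0.0000 cont=1.2343 V=1.2343[hold]; j=3 S=178.6626 intr=0.0000 cont=0.1210 V=0.1210[hold]; j=4 S=209.2175 intr=0.0000 cont=0.0000 V=0.0000[hold]  S*(4)=-
k=3: j=0 S=120.3989 intr=5.6711 cont=10.2397 V=10.2397[hold]; j=1 S=140.9895 intr=0.0000 cont=3.2425 V=3.2425[hold]; j=2 S=165.1016 intr=0.0000 cont=0.6357 V=0.6357[hold]; j=3 S=193.3374 intr=0.0000 cont=0.0561 V=0.0561[hold]  S*(3)=-
k=2: j=0 S=130.2881 intr=0.0000 cont=6.4573 V=6.4573[hold]; j=1 S=152.5700 intr=0.0000 cont=1.8381 V=1.8381[hold]; j=2 S=178.6626 intr=0.0000 cont=0.3241 V=0.3241[hold]  S*(2)=-
k=1: j=0 S=140.9895 intr=0.0000 cont=3.9628 V=3.9628[hold]; j=1 S=165.1016 intr=0.0000 cont=1.0228 V=1.0228[hold]  S*(1)=-
k=0: j=0 S=152.5700 intr=0.0000 cont=2.3764 V=2.3764[hold]  S*(0)=-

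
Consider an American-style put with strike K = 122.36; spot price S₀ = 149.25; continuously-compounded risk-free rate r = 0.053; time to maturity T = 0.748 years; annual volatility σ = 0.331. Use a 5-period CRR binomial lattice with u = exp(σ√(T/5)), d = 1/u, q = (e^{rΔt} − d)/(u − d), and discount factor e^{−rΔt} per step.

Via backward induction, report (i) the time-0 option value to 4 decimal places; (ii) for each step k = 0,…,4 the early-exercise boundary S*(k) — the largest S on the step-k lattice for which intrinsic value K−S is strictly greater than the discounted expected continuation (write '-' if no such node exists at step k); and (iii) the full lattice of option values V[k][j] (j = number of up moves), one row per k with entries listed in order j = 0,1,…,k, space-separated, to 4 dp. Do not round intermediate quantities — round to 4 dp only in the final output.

price = 4.5111
boundary = - - - - 89.4361
tree:
4.5111
7.8180 1.2635
13.1977 2.5423 0.0000
21.4590 5.1153 0.0000 0.0000
32.9239 10.2923 0.0000 0.0000 0.0000
43.6713 20.7087 0.0000 0.0000 0.0000 0.0000

Δt=0.14960, u=1.13658, d=0.87983, q=0.49904, disc=e^(-rΔt)=0.99210
k=5 terminal: V=max(K-S,0) → 43.6713 20.7087 0.0000 0.0000 0.0000 0.0000
k=4: j=0 S=89.4361 intr=32.9239 cont=31.9576 V=32.9239[EX]; j=1 S=115.5350 intr=6.8250 cont=10.2923 V=10.2923[hold]; j=2 S=149.2500 intr=0.0000 cont=0.0000 V=0.0000[hold]; j=3 S=192.8036 intr=0.0000 cont=0.0000 V=0.0000[hold]; j=4 S=249.0669 intr=0.0000 cont=0.0000 V=0.0000[hold]  S*(4)=89.4361
k=3: j=0 S=101.6513 intr=20.7087 cont=21.4590 V=21.4590[hold]; j=1 S=131.3149 intr=0.0000 cont=5.1153 V=5.1153[hold]; j=2 S=169.6347 intr=0.0000 cont=0.0000 V=0.0000[hold]; j=3 S=219.1369 intr=0.0000 cont=0.0000 V=0.0000[hold]  S*(3)=-
k=2: j=0 S=115.5350 intr=6.8250 cont=13.1977 V=13.1977[hold]; j=1 S=149.2500 intr=0.0000 cont=2.5423 V=2.5423[hold]; j=2 S=192.8036 intr=0.0000 cont=0.0000 V=0.0000[hold]  S*(2)=-
k=1: j=0 S=131.3149 intr=0.0000 cont=7.8180 V=7.8180[hold]; j=1 S=169.6347 intr=0.0000 cont=1.2635 V=1.2635[hold]  S*(1)=-
k=0: j=0 S=149.2500 intr=0.0000 cont=4.5111 V=4.5111[hold]  S*(0)=-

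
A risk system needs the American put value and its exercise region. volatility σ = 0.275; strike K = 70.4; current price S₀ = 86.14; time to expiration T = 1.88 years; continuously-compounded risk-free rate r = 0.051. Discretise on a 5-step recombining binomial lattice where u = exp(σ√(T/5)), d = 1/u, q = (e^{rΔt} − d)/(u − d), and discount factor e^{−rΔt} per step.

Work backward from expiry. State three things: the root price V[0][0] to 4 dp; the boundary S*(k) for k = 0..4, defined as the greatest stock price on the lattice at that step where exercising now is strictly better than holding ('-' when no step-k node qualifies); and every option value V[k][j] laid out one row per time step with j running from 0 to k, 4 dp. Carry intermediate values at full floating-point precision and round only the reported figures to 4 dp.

Δt=0.37600, u=1.18368, d=0.84482, q=0.51508, disc=e^(-rΔt)=0.98101
k=5 terminal: V=max(K-S,0) → 33.3288 18.4598 0.0000 0.0000 0.0000 0.0000
k=4: j=0 S=43.8804 intr=26.5196 cont=25.1825 V=26.5196[EX]; j=1 S=61.4805 intr=8.9195 cont=8.7815 V=8.9195[EX]; j=2 S=86.1400 intr=0.0000 cont=0.0000 V=0.0000[hold]; j=3 S=120.6903 intr=0.0000 cont=0.0000 V=0.0000[hold]; j=4 S=169.0985 intr=0.0000 cont=0.0000 V=0.0000[hold]  S*(4)=61.4805
k=3: j=0 S=51.9402 intr=18.4598 cont=17.1227 V=18.4598[EX]; j=1 S=72.7732 intr=0.0000 cont=4.2431 V=4.2431[hold]; j=2 S=101.9621 intr=0.0000 cont=0.0000 V=0.0000[hold]; j=3 S=142.8585 intr=0.0000 cont=0.0000 V=0.0000[hold]  S*(3)=51.9402
k=2: j=0 S=61.4805 intr=8.9195 cont=10.9255 V=10.9255[hold]; j=1 S=86.1400 intr=0.0000 cont=2.0185 V=2.0185[hold]; j=2 S=120.6903 intr=0.0000 cont=0.0000 V=0.0000[hold]  S*(2)=-
k=1: j=0 S=72.7732 intr=0.0000 cont=6.2173 V=6.2173[hold]; j=1 S=101.9621 intr=0.0000 cont=0.9602 V=0.9602[hold]  S*(1)=-
k=0: j=0 S=86.1400 intr=0.0000 cont=3.4428 V=3.4428[hold]  S*(0)=-

price = 3.4428
boundary = - - - 51.9402 61.4805
tree:
3.4428
6.2173 0.9602
10.9255 2.0185 0.0000
18.4598 4.2431 0.0000 0.0000
26.5196 8.9195 0.0000 0.0000 0.0000
33.3288 18.4598 0.0000 0.0000 0.0000 0.0000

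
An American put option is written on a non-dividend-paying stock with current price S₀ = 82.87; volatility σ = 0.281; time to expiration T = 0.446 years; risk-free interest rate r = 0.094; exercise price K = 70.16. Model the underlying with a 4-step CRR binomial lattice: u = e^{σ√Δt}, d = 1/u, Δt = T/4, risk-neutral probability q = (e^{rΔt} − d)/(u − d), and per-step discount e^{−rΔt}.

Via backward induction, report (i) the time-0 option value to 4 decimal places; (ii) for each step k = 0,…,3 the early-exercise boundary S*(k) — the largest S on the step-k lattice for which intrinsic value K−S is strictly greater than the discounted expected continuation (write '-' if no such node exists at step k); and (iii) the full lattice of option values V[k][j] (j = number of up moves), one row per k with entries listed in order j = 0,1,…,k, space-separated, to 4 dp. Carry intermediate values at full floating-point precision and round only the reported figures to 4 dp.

params: Δt=0.11150 u=1.09837 d=0.91044 q=0.53262 e^(-rΔt)=0.98957
t_4 payoffs: 13.2227 1.4694 0.0000 0.0000 0.0000
t_3: node(3,0) S=62.5385 payoff=7.6215 vs cont=6.8900 → 7.6215 [stop]  node(3,1) S=75.4479 payoff=0.0000 vs cont=0.6796 → 0.6796 [wait]  node(3,2) S=91.0222 payoff=0.0000 vs cont=0.0000 → 0.0000 [wait]  node(3,3) S=109.8114 payoff=0.0000 vs cont=0.0000 → 0.0000 [wait]  ⇒ S*(3)=62.5385
t_2: node(2,0) S=68.6906 payoff=1.4694 vs cont=3.8832 → 3.8832 [wait]  node(2,1) S=82.8700 payoff=0.0000 vs cont=0.3143 → 0.3143 [wait]  node(2,2) S=99.9764 payoff=0.0000 vs cont=0.0000 → 0.0000 [wait]  ⇒ S*(2)=-
t_1: node(1,0) S=75.4479 payoff=0.0000 vs cont=1.9617 → 1.9617 [wait]  node(1,1) S=91.0222 payoff=0.0000 vs cont=0.1454 → 0.1454 [wait]  ⇒ S*(1)=-
t_0: node(0,0) S=82.8700 payoff=0.0000 vs cont=0.9839 → 0.9839 [wait]  ⇒ S*(0)=-

price = 0.9839
boundary = - - - 62.5385
tree:
0.9839
1.9617 0.1454
3.8832 0.3143 0.0000
7.6215 0.6796 0.0000 0.0000
13.2227 1.4694 0.0000 0.0000 0.0000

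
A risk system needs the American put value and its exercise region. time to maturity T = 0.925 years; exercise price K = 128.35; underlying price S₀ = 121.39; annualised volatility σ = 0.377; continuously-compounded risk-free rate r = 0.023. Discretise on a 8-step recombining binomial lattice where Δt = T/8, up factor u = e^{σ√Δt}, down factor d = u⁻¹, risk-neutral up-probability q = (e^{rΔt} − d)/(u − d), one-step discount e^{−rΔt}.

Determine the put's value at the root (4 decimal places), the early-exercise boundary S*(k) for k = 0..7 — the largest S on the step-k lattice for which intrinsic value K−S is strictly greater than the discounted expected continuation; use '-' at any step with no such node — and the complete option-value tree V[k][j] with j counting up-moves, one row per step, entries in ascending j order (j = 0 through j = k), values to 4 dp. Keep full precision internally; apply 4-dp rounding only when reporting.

params: Δt=0.11563 u=1.13677 d=0.87968 q=0.47835 e^(-rΔt)=0.99734
t_8 payoffs: 84.8197 72.0978 55.6579 34.4133 6.9600 0.0000 0.0000 0.0000 0.0000
t_7: node(7,0) S=49.4841 payoff=78.8659 vs cont=78.5250 → 78.8659 [stop]  node(7,1) S=63.9460 payoff=64.4040 vs cont=64.0631 → 64.4040 [stop]  node(7,2) S=82.6345 payoff=45.7155 vs cont=45.3747 → 45.7155 [stop]  node(7,3) S=106.7847 payoff=21.5653 vs cont=21.2244 → 21.5653 [stop]  node(7,4) S=137.9929 payoff=0.0000 vs cont=3.6210 → 3.6210 [wait]  node(7,5) S=178.3219 payoff=0.0000 vs cont=0.0000 → 0.0000 [wait]  node(7,6) S=230.4371 payoff=0.0000 vs cont=0.0000 → 0.0000 [wait]  node(7,7) S=297.7831 payoff=0.0000 vs cont=0.0000 → 0.0000 [wait]  ⇒ S*(7)=106.7847
t_6: node(6,0) S=56.2522 payoff=72.0978 vs cont=71.7569 → 72.0978 [stop]  node(6,1) S=72.6921 payoff=55.6579 vs cont=55.3170 → 55.6579 [stop]  node(6,2) S=93.9367 payoff=34.4133 vs cont=34.0725 → 34.4133 [stop]  node(6,3) S=121.3900 payoff=6.9600 vs cont=12.9471 → 12.9471 [wait]  node(6,4) S=156.8667 payoff=0.0000 vs cont=1.8839 → 1.8839 [wait]  node(6,5) S=202.7115 payoff=0.0000 vs cont=0.0000 → 0.0000 [wait]  node(6,6) S=261.9547 payoff=0.0000 vs cont=0.0000 → 0.0000 [wait]  ⇒ S*(6)=93.9367
t_5: node(5,0) S=63.9460 payoff=64.4040 vs cont=64.0631 → 64.4040 [stop]  node(5,1) S=82.6345 payoff=45.7155 vs cont=45.3747 → 45.7155 [stop]  node(5,2) S=106.7847 payoff=21.5653 vs cont=24.0808 → 24.0808 [wait]  node(5,3) S=137.9929 payoff=0.0000 vs cont=7.6347 → 7.6347 [wait]  node(5,4) S=178.3219 payoff=0.0000 vs cont=0.9801 → 0.9801 [wait]  node(5,5) S=230.4371 payoff=0.0000 vs cont=0.0000 → 0.0000 [wait]  ⇒ S*(5)=82.6345
t_4: node(4,0) S=72.6921 payoff=55.6579 vs cont=55.3170 → 55.6579 [stop]  node(4,1) S=93.9367 payoff=34.4133 vs cont=35.2725 → 35.2725 [wait]  node(4,2) S=121.3900 payoff=6.9600 vs cont=16.1707 → 16.1707 [wait]  node(4,3) S=156.8667 payoff=0.0000 vs cont=4.4396 → 4.4396 [wait]  node(4,4) S=202.7115 payoff=0.0000 vs cont=0.5099 → 0.5099 [wait]  ⇒ S*(4)=72.6921
t_3: node(3,0) S=82.6345 payoff=45.7155 vs cont=45.7846 → 45.7846 [wait]  node(3,1) S=106.7847 payoff=21.5653 vs cont=26.0657 → 26.0657 [wait]  node(3,2) S=137.9929 payoff=0.0000 vs cont=10.5310 → 10.5310 [wait]  node(3,3) S=178.3219 payoff=0.0000 vs cont=2.5530 → 2.5530 [wait]  ⇒ S*(3)=-
t_2: node(2,0) S=93.9367 payoff=34.4133 vs cont=36.2554 → 36.2554 [wait]  node(2,1) S=121.3900 payoff=6.9600 vs cont=18.5851 → 18.5851 [wait]  node(2,2) S=156.8667 payoff=0.0000 vs cont=6.6969 → 6.6969 [wait]  ⇒ S*(2)=-
t_1: node(1,0) S=106.7847 payoff=21.5653 vs cont=27.7290 → 27.7290 [wait]  node(1,1) S=137.9929 payoff=0.0000 vs cont=12.8641 → 12.8641 [wait]  ⇒ S*(1)=-
t_0: node(0,0) S=121.3900 payoff=6.9600 vs cont=20.5635 → 20.5635 [wait]  ⇒ S*(0)=-

price = 20.5635
boundary = - - - - 72.6921 82.6345 93.9367 106.7847
tree:
20.5635
27.7290 12.8641
36.2554 18.5851 6.6969
45.7846 26.0657 10.5310 2.5530
55.6579 35.2725 16.1707 4.4396 0.5099
64.4040 45.7155 24.0808 7.6347 0.9801 0.0000
72.0978 55.6579 34.4133 12.9471 1.8839 0.0000 0.0000
78.8659 64.4040 45.7155 21.5653 3.6210 0.0000 0.0000 0.0000
84.8197 72.0978 55.6579 34.4133 6.9600 0.0000 0.0000 0.0000 0.0000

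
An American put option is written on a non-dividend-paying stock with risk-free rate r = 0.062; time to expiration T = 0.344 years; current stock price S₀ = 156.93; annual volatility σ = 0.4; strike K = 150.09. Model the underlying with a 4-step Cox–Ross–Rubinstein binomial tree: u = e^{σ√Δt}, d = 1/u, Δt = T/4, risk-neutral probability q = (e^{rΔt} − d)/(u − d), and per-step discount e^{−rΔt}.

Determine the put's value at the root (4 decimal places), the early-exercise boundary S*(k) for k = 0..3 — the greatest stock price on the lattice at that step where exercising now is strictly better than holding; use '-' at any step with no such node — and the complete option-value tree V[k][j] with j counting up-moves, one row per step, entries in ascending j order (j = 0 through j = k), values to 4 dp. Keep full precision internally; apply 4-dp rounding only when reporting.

price = 9.9731
boundary = - - - 110.3758
tree:
9.9731
16.5564 3.3229
26.4347 6.5949 0.0000
39.7142 13.0887 0.0000 0.0000
51.9311 25.9768 0.0000 0.0000 0.0000

params: Δt=0.08600 u=1.12446 d=0.88932 q=0.49344 e^(-rΔt)=0.99468
t_4 payoffs: 51.9311 25.9768 0.0000 0.0000 0.0000
t_3: node(3,0) S=110.3758 payoff=39.7142 vs cont=38.9161 → 39.7142 [stop]  node(3,1) S=139.5603 payoff=10.5297 vs cont=13.0887 → 13.0887 [wait]  node(3,2) S=176.4615 payoff=0.0000 vs cont=0.0000 → 0.0000 [wait]  node(3,3) S=223.1198 payoff=0.0000 vs cont=0.0000 → 0.0000 [wait]  ⇒ S*(3)=110.3758
t_2: node(2,0) S=124.1132 payoff=25.9768 vs cont=26.4347 → 26.4347 [wait]  node(2,1) S=156.9300 payoff=0.0000 vs cont=6.5949 → 6.5949 [wait]  node(2,2) S=198.4239 payoff=0.0000 vs cont=0.0000 → 0.0000 [wait]  ⇒ S*(2)=-
t_1: node(1,0) S=139.5603 payoff=10.5297 vs cont=16.5564 → 16.5564 [wait]  node(1,1) S=176.4615 payoff=0.0000 vs cont=3.3229 → 3.3229 [wait]  ⇒ S*(1)=-
t_0: node(0,0) S=156.9300 payoff=0.0000 vs cont=9.9731 → 9.9731 [wait]  ⇒ S*(0)=-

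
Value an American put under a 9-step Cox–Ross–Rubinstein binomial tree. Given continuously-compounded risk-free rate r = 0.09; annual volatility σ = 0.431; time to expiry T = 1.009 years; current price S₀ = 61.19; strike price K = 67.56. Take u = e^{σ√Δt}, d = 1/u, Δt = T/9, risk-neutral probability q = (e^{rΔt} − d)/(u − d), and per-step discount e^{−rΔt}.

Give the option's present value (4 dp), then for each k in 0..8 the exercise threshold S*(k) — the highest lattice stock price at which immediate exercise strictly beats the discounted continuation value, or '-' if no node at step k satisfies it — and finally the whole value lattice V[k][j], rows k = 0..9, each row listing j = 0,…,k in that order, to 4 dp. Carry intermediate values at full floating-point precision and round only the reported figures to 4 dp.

Δt=0.11211  u=1.15524  d=0.86562  q=0.49900  discount=0.98996
step 9 (expiry): payoffs max(K−S,0) = 50.8638 45.2775 37.8220 27.8720 14.5928 0.0000 0.0000 0.0000 0.0000 0.0000
step 8: (k=8,j=0): S=19.2881, (K−S)⁺=48.2719, hold=47.5936 ⇒ V=48.2719 exercise | (k=8,j=1): S=25.7417, (K−S)⁺=41.8183, hold=41.1400 ⇒ V=41.8183 exercise | (k=8,j=2): S=34.3546, (K−S)⁺=33.2054, hold=32.5271 ⇒ V=33.2054 exercise | (k=8,j=3): S=45.8493, (K−S)⁺=21.7107, hold=21.0324 ⇒ V=21.7107 exercise | (k=8,j=4): S=61.1900, (K−S)⁺=6.3700, hold=7.2376 ⇒ V=7.2376 continue | (k=8,j=5): S=81.6635, (K−S)⁺=0.0000, hold=0.0000 ⇒ V=0.0000 continue | (k=8,j=6): S=108.9872, (K−S)⁺=0.0000, hold=0.0000 ⇒ V=0.0000 continue | (k=8,j=7): S=145.4532, (K−S)⁺=0.0000, hold=0.0000 ⇒ V=0.0000 continue | (k=8,j=8): S=194.1202, (K−S)⁺=0.0000, hold=0.0000 ⇒ V=0.0000 continue  boundary S*=45.8493
step 7: (k=7,j=0): S=22.2825, (K−S)⁺=45.2775, hold=44.5992 ⇒ V=45.2775 exercise | (k=7,j=1): S=29.7380, (K−S)⁺=37.8220, hold=37.1438 ⇒ V=37.8220 exercise | (k=7,j=2): S=39.6880, (K−S)⁺=27.8720, hold=27.1938 ⇒ V=27.8720 exercise | (k=7,j=3): S=52.9672, (K−S)⁺=14.5928, hold=14.3432 ⇒ V=14.5928 exercise | (k=7,j=4): S=70.6894, (K−S)⁺=0.0000, hold=3.5897 ⇒ V=3.5897 continue | (k=7,j=5): S=94.3413, (K−S)⁺=0.0000, hold=0.0000 ⇒ V=0.0000 continue | (k=7,j=6): S=125.9069, (K−S)⁺=0.0000, hold=0.0000 ⇒ V=0.0000 continue | (k=7,j=7): S=168.0339, (K−S)⁺=0.0000, hold=0.0000 ⇒ V=0.0000 continue  boundary S*=52.9672
step 6: (k=6,j=0): S=25.7417, (K−S)⁺=41.8183, hold=41.1400 ⇒ V=41.8183 exercise | (k=6,j=1): S=34.3546, (K−S)⁺=33.2054, hold=32.5271 ⇒ V=33.2054 exercise | (k=6,j=2): S=45.8493, (K−S)⁺=21.7107, hold=21.0324 ⇒ V=21.7107 exercise | (k=6,j=3): S=61.1900, (K−S)⁺=6.3700, hold=9.0109 ⇒ V=9.0109 continue | (k=6,j=4): S=81.6635, (K−S)⁺=0.0000, hold=1.7804 ⇒ V=1.7804 continue | (k=6,j=5): S=108.9872, (K−S)⁺=0.0000, hold=0.0000 ⇒ V=0.0000 continue | (k=6,j=6): S=145.4532, (K−S)⁺=0.0000, hold=0.0000 ⇒ V=0.0000 continue  boundary S*=45.8493
step 5: (k=5,j=0): S=29.7380, (K−S)⁺=37.8220, hold=37.1438 ⇒ V=37.8220 exercise | (k=5,j=1): S=39.6880, (K−S)⁺=27.8720, hold=27.1938 ⇒ V=27.8720 exercise | (k=5,j=2): S=52.9672, (K−S)⁺=14.5928, hold=15.2192 ⇒ V=15.2192 continue | (k=5,j=3): S=70.6894, (K−S)⁺=0.0000, hold=5.3486 ⇒ V=5.3486 continue | (k=5,j=4): S=94.3413, (K−S)⁺=0.0000, hold=0.8830 ⇒ V=0.8830 continue | (k=5,j=5): S=125.9069, (K−S)⁺=0.0000, hold=0.0000 ⇒ V=0.0000 continue  boundary S*=39.6880
step 4: (k=4,j=0): S=34.3546, (K−S)⁺=33.2054, hold=32.5271 ⇒ V=33.2054 exercise | (k=4,j=1): S=45.8493, (K−S)⁺=21.7107, hold=21.3418 ⇒ V=21.7107 exercise | (k=4,j=2): S=61.1900, (K−S)⁺=6.3700, hold=10.1904 ⇒ V=10.1904 continue | (k=4,j=3): S=81.6635, (K−S)⁺=0.0000, hold=3.0890 ⇒ V=3.0890 continue | (k=4,j=4): S=108.9872, (K−S)⁺=0.0000, hold=0.4379 ⇒ V=0.4379 continue  boundary S*=45.8493
step 3: (k=3,j=0): S=39.6880, (K−S)⁺=27.8720, hold=27.1938 ⇒ V=27.8720 exercise | (k=3,j=1): S=52.9672, (K−S)⁺=14.5928, hold=15.8018 ⇒ V=15.8018 continue | (k=3,j=2): S=70.6894, (K−S)⁺=0.0000, hold=6.5801 ⇒ V=6.5801 continue | (k=3,j=3): S=94.3413, (K−S)⁺=0.0000, hold=1.7484 ⇒ V=1.7484 continue  boundary S*=39.6880
step 2: (k=2,j=0): S=45.8493, (K−S)⁺=21.7107, hold=21.6297 ⇒ V=21.7107 exercise | (k=2,j=1): S=61.1900, (K−S)⁺=6.3700, hold=11.0877 ⇒ V=11.0877 continue | (k=2,j=2): S=81.6635, (K−S)⁺=0.0000, hold=4.1272 ⇒ V=4.1272 continue  boundary S*=45.8493
step 1: (k=1,j=0): S=52.9672, (K−S)⁺=14.5928, hold=16.2451 ⇒ V=16.2451 continue | (k=1,j=1): S=70.6894, (K−S)⁺=0.0000, hold=7.5380 ⇒ V=7.5380 continue  boundary S*=-
step 0: (k=0,j=0): S=61.1900, (K−S)⁺=6.3700, hold=11.7808 ⇒ V=11.7808 continue  boundary S*=-

price = 11.7808
boundary = - - 45.8493 39.6880 45.8493 39.6880 45.8493 52.9672 45.8493
tree:
11.7808
16.2451 7.5380
21.7107 11.0877 4.1272
27.8720 15.8018 6.5801 1.7484
33.2054 21.7107 10.1904 3.0890 0.4379
37.8220 27.8720 15.2192 5.3486 0.8830 0.0000
41.8183 33.2054 21.7107 9.0109 1.7804 0.0000 0.0000
45.2775 37.8220 27.8720 14.5928 3.5897 0.0000 0.0000 0.0000
48.2719 41.8183 33.2054 21.7107 7.2376 0.0000 0.0000 0.0000 0.0000
50.8638 45.2775 37.8220 27.8720 14.5928 0.0000 0.0000 0.0000 0.0000 0.0000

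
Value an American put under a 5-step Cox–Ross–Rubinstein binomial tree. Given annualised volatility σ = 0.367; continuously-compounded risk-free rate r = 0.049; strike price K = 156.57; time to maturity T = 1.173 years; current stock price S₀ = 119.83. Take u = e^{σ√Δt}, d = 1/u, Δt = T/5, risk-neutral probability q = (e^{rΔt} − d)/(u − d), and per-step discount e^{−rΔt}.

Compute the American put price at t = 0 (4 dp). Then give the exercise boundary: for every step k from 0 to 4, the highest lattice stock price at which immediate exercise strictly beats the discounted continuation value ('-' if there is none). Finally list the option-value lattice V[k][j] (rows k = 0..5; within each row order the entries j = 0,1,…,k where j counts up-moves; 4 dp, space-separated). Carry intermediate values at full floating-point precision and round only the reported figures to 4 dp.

params: Δt=0.23460 u=1.19454 d=0.83714 q=0.48803 e^(-rΔt)=0.98857
t_5 payoffs: 107.3016 86.2681 56.2550 13.4287 0.0000 0.0000
t_4: node(4,0) S=58.8529 payoff=97.7171 vs cont=95.9276 → 97.7171 [stop]  node(4,1) S=83.9782 payoff=72.5918 vs cont=70.8023 → 72.5918 [stop]  node(4,2) S=119.8300 payoff=36.7400 vs cont=34.9505 → 36.7400 [stop]  node(4,3) S=170.9876 payoff=0.0000 vs cont=6.7965 → 6.7965 [wait]  node(4,4) S=243.9852 payoff=0.0000 vs cont=0.0000 → 0.0000 [wait]  ⇒ S*(4)=119.8300
t_3: node(3,0) S=70.3019 payoff=86.2681 vs cont=84.4786 → 86.2681 [stop]  node(3,1) S=100.3150 payoff=56.2550 vs cont=54.4654 → 56.2550 [stop]  node(3,2) S=143.1413 payoff=13.4287 vs cont=21.8739 → 21.8739 [wait]  node(3,3) S=204.2509 payoff=0.0000 vs cont=3.4399 → 3.4399 [wait]  ⇒ S*(3)=100.3150
t_2: node(2,0) S=83.9782 payoff=72.5918 vs cont=70.8023 → 72.5918 [stop]  node(2,1) S=119.8300 payoff=36.7400 vs cont=39.0249 → 39.0249 [wait]  node(2,2) S=170.9876 payoff=0.0000 vs cont=12.7304 → 12.7304 [wait]  ⇒ S*(2)=83.9782
t_1: node(1,0) S=100.3150 payoff=56.2550 vs cont=55.5677 → 56.2550 [stop]  node(1,1) S=143.1413 payoff=13.4287 vs cont=25.8931 → 25.8931 [wait]  ⇒ S*(1)=100.3150
t_0: node(0,0) S=119.8300 payoff=36.7400 vs cont=40.9639 → 40.9639 [wait]  ⇒ S*(0)=-

price = 40.9639
boundary = - 100.3150 83.9782 100.3150 119.8300
tree:
40.9639
56.2550 25.8931
72.5918 39.0249 12.7304
86.2681 56.2550 21.8739 3.4399
97.7171 72.5918 36.7400 6.7965 0.0000
107.3016 86.2681 56.2550 13.4287 0.0000 0.0000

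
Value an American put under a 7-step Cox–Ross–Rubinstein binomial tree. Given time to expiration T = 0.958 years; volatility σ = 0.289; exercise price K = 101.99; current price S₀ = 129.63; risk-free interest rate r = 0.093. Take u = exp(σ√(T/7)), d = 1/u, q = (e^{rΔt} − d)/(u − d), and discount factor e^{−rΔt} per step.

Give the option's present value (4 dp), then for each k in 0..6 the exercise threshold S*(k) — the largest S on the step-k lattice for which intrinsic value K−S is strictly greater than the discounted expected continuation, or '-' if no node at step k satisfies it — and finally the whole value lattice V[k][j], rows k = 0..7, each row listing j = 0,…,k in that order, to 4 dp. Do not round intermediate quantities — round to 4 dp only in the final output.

Δt=0.13686, u=1.11284, d=0.89860, q=0.53309, disc=e^(-rΔt)=0.98735
k=7 terminal: V=max(K-S,0) → 40.6586 26.0368 7.9289 0.0000 0.0000 0.0000 0.0000 0.0000
k=6: j=0 S=68.2519 intr=33.7381 cont=32.4483 V=33.7381[EX]; j=1 S=84.5236 intr=17.4664 cont=16.1765 V=17.4664[EX]; j=2 S=104.6747 intr=0.0000 cont=3.6553 V=3.6553[hold]; j=3 S=129.6300 intr=0.0000 cont=0.0000 V=0.0000[hold]; j=4 S=160.5348 intr=0.0000 cont=0.0000 V=0.0000[hold]; j=5 S=198.8076 intr=0.0000 cont=0.0000 V=0.0000[hold]; j=6 S=246.2048 intr=0.0000 cont=0.0000 V=0.0000[hold]  S*(6)=84.5236
k=5: j=0 S=75.9532 intr=26.0368 cont=24.7469 V=26.0368[EX]; j=1 S=94.0611 intr=7.9289 cont=9.9761 V=9.9761[hold]; j=2 S=116.4860 intr=0.0000 cont=1.6851 V=1.6851[hold]; j=3 S=144.2572 intr=0.0000 cont=0.0000 V=0.0000[hold]; j=4 S=178.6492 intr=0.0000 cont=0.0000 V=0.0000[hold]; j=5 S=221.2405 intr=0.0000 cont=0.0000 V=0.0000[hold]  S*(5)=75.9532
k=4: j=0 S=84.5236 intr=17.4664 cont=17.2540 V=17.4664[EX]; j=1 S=104.6747 intr=0.0000 cont=5.4860 V=5.4860[hold]; j=2 S=129.6300 intr=0.0000 cont=0.7769 V=0.7769[hold]; j=3 S=160.5348 intr=0.0000 cont=0.0000 V=0.0000[hold]; j=4 S=198.8076 intr=0.0000 cont=0.0000 V=0.0000[hold]  S*(4)=84.5236
k=3: j=0 S=94.0611 intr=7.9289 cont=10.9397 V=10.9397[hold]; j=1 S=116.4860 intr=0.0000 cont=2.9380 V=2.9380[hold]; j=2 S=144.2572 intr=0.0000 cont=0.3581 V=0.3581[hold]; j=3 S=178.6492 intr=0.0000 cont=0.0000 V=0.0000[hold]  S*(3)=-
k=2: j=0 S=104.6747 intr=0.0000 cont=6.5897 V=6.5897[hold]; j=1 S=129.6300 intr=0.0000 cont=1.5429 V=1.5429[hold]; j=2 S=160.5348 intr=0.0000 cont=0.1651 V=0.1651[hold]  S*(2)=-
k=1: j=0 S=116.4860 intr=0.0000 cont=3.8500 V=3.8500[hold]; j=1 S=144.2572 intr=0.0000 cont=0.7982 V=0.7982[hold]  S*(1)=-
k=0: j=0 S=129.6300 intr=0.0000 cont=2.1950 V=2.1950[hold]  S*(0)=-

price = 2.1950
boundary = - - - - 84.5236 75.9532 84.5236
tree:
2.1950
3.8500 0.7982
6.5897 1.5429 0.1651
10.9397 2.9380 0.3581 0.0000
17.4664 5.4860 0.7769 0.0000 0.0000
26.0368 9.9761 1.6851 0.0000 0.0000 0.0000
33.7381 17.4664 3.6553 0.0000 0.0000 0.0000 0.0000
40.6586 26.0368 7.9289 0.0000 0.0000 0.0000 0.0000 0.0000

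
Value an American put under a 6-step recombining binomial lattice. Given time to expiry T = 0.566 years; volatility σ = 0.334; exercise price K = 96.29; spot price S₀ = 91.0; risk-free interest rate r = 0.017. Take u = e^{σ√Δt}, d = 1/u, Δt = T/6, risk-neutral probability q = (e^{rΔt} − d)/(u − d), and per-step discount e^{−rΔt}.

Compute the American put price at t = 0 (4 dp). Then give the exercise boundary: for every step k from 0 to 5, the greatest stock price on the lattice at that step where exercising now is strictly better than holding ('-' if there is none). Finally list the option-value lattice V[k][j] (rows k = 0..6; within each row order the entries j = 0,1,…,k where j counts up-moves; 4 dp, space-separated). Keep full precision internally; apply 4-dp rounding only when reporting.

Δt=0.09433, u=1.10803, d=0.90250, q=0.48219, disc=e^(-rΔt)=0.99840
k=6 terminal: V=max(K-S,0) → 47.1164 35.9181 22.1695 5.2900 0.0000 0.0000 0.0000
k=5: j=0 S=54.4858 intr=41.8042 cont=41.6499 V=41.8042[EX]; j=1 S=66.8939 intr=29.3961 cont=29.2418 V=29.3961[EX]; j=2 S=82.1277 intr=14.1623 cont=14.0080 V=14.1623[EX]; j=3 S=100.8308 intr=0.0000 cont=2.7348 V=2.7348[hold]; j=4 S=123.7930 intr=0.0000 cont=0.0000 V=0.0000[hold]; j=5 S=151.9845 intr=0.0000 cont=0.0000 V=0.0000[hold]  S*(5)=82.1277
k=4: j=0 S=60.3719 intr=35.9181 cont=35.7638 V=35.9181[EX]; j=1 S=74.1205 intr=22.1695 cont=22.0152 V=22.1695[EX]; j=2 S=91.0000 intr=5.2900 cont=8.6383 V=8.6383[hold]; j=3 S=111.7235 intr=0.0000 cont=1.4139 V=1.4139[hold]; j=4 S=137.1664 intr=0.0000 cont=0.0000 V=0.0000[hold]  S*(4)=74.1205
k=3: j=0 S=66.8939 intr=29.3961 cont=29.2418 V=29.3961[EX]; j=1 S=82.1277 intr=14.1623 cont=15.6199 V=15.6199[hold]; j=2 S=100.8308 intr=0.0000 cont=5.1465 V=5.1465[hold]; j=3 S=123.7930 intr=0.0000 cont=0.7310 V=0.7310[hold]  S*(3)=66.8939
k=2: j=0 S=74.1205 intr=22.1695 cont=22.7169 V=22.7169[hold]; j=1 S=91.0000 intr=5.2900 cont=10.5528 V=10.5528[hold]; j=2 S=111.7235 intr=0.0000 cont=3.0126 V=3.0126[hold]  S*(2)=-
k=1: j=0 S=82.1277 intr=14.1623 cont=16.8246 V=16.8246[hold]; j=1 S=100.8308 intr=0.0000 cont=6.9059 V=6.9059[hold]  S*(1)=-
k=0: j=0 S=91.0000 intr=5.2900 cont=12.0227 V=12.0227[hold]  S*(0)=-

price = 12.0227
boundary = - - - 66.8939 74.1205 82.1277
tree:
12.0227
16.8246 6.9059
22.7169 10.5528 3.0126
29.3961 15.6199 5.1465 0.7310
35.9181 22.1695 8.6383 1.4139 0.0000
41.8042 29.3961 14.1623 2.7348 0.0000 0.0000
47.1164 35.9181 22.1695 5.2900 0.0000 0.0000 0.0000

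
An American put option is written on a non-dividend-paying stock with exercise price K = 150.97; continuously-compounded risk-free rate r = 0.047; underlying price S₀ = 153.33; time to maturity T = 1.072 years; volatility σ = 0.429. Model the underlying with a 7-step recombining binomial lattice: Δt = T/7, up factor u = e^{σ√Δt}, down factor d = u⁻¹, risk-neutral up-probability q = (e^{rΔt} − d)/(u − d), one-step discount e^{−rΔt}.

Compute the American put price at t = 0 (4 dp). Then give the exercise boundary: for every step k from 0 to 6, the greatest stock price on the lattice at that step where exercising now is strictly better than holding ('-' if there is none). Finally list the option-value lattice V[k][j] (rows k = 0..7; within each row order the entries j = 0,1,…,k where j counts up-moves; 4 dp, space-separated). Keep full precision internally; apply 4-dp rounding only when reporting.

price = 23.1184
boundary = - - - 92.6607 78.3403 92.6607 109.5989
tree:
23.1184
32.5577 13.2219
44.3946 20.2012 5.8463
58.3093 29.9614 9.9126 1.5211
72.6297 42.8069 16.4711 2.9438 0.0000
84.7370 58.3093 26.6267 5.6970 0.0000 0.0000
94.9731 72.6297 41.3711 11.0252 0.0000 0.0000 0.0000
103.6272 84.7370 58.3093 21.3367 0.0000 0.0000 0.0000 0.0000

Δt=0.15314, u=1.18280, d=0.84545, q=0.47954, disc=e^(-rΔt)=0.99283
k=7 terminal: V=max(K-S,0) → 103.6272 84.7370 58.3093 21.3367 0.0000 0.0000 0.0000 0.0000
k=6: j=0 S=55.9969 intr=94.9731 cont=93.8903 V=94.9731[EX]; j=1 S=78.3403 intr=72.6297 cont=71.5470 V=72.6297[EX]; j=2 S=109.5989 intr=41.3711 cont=40.2884 V=41.3711[EX]; j=3 S=153.3300 intr=0.0000 cont=11.0252 V=11.0252[hold]; j=4 S=214.5103 intr=0.0000 cont=0.0000 V=0.0000[hold]; j=5 S=300.1021 intr=0.0000 cont=0.0000 V=0.0000[hold]; j=6 S=419.8460 intr=0.0000 cont=0.0000 V=0.0000[hold]  S*(6)=109.5989
k=5: j=0 S=66.2330 intr=84.7370 cont=83.6542 V=84.7370[EX]; j=1 S=92.6607 intr=58.3093 cont=57.2265 V=58.3093[EX]; j=2 S=129.6333 intr=21.3367 cont=26.6267 V=26.6267[hold]; j=3 S=181.3584 intr=0.0000 cont=5.6970 V=5.6970[hold]; j=4 S=253.7223 intr=0.0000 cont=0.0000 V=0.0000[hold]; j=5 S=354.9601 intr=0.0000 cont=0.0000 V=0.0000[hold]  S*(5)=92.6607
k=4: j=0 S=78.3403 intr=72.6297 cont=71.5470 V=72.6297[EX]; j=1 S=109.5989 intr=41.3711 cont=42.8069 V=42.8069[hold]; j=2 S=153.3300 intr=0.0000 cont=16.4711 V=16.4711[hold]; j=3 S=214.5103 intr=0.0000 cont=2.9438 V=2.9438[hold]; j=4 S=300.1021 intr=0.0000 cont=0.0000 V=0.0000[hold]  S*(4)=78.3403
k=3: j=0 S=92.6607 intr=58.3093 cont=57.9101 V=58.3093[EX]; j=1 S=129.6333 intr=21.3367 cont=29.9614 V=29.9614[hold]; j=2 S=181.3584 intr=0.0000 cont=9.9126 V=9.9126[hold]; j=3 S=253.7223 intr=0.0000 cont=1.5211 V=1.5211[hold]  S*(3)=92.6607
k=2: j=0 S=109.5989 intr=41.3711 cont=44.3946 V=44.3946[hold]; j=1 S=153.3300 intr=0.0000 cont=20.2012 V=20.2012[hold]; j=2 S=214.5103 intr=0.0000 cont=5.8463 V=5.8463[hold]  S*(2)=-
k=1: j=0 S=129.6333 intr=21.3367 cont=32.5577 V=32.5577[hold]; j=1 S=181.3584 intr=0.0000 cont=13.2219 V=13.2219[hold]  S*(1)=-
k=0: j=0 S=153.3300 intr=0.0000 cont=23.1184 V=23.1184[hold]  S*(0)=-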